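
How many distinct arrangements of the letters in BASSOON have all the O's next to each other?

360

Treat the 2 copies of O as a single block. The multiset to arrange is then {OO, A, B, N, S, S}, 6 items in all.
That gives (6)!/(2!) = 360 arrangements.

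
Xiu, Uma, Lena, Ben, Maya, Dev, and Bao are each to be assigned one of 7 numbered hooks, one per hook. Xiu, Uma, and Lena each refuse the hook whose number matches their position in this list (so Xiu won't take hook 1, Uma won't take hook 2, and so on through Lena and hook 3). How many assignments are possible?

Let Aᵢ (for i ∈ {1, 2, 3}) be the placements that put person i in their forbidden hook. Any j of these fix j positions, leaving (7−j)! ways to fill the rest, and there are C(3,j) ways to pick which j.
By inclusion–exclusion, the number of valid placements is Σ_{j=0}^{3} (−1)^j C(3,j)·(7−j)!.
Computing: 5040 − 2160 + 360 − 24 = 3216.

3216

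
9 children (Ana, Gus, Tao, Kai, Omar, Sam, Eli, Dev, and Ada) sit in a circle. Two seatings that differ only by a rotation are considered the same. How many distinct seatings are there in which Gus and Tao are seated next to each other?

10080

Treat {Gus, Tao} as one unit (2 internal orders) and seat the resulting 8 units around the table: (7)! circular arrangements.
So 2 × (7)! = 2 × 5040 = 10080.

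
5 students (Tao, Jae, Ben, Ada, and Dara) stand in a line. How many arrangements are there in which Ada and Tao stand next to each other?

48

Treat {Ada, Tao} as a single unit. There are 4 units to order, and the pair itself can be ordered 2 ways.
So the count is 2·(4)! = 48.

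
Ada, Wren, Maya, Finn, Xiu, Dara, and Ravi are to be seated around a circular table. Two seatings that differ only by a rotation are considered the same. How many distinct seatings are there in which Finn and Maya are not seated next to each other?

480

All circular seatings of 7 people number (6)! = 720.
Seatings with Finn beside Maya: treat them as a block with 2 internal orders, giving 2 × (5)! = 240.
Subtracting, 720 − 240 = 480.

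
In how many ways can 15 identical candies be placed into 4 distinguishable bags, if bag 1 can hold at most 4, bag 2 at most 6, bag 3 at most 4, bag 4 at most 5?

By stars and bars, unrestricted non-negative solutions to x_1+…+x_4 = 15 number C(15+3,3) = 816.
Subtract solutions that violate a single cap (substitute x_i' = x_i − (cap_i+1)): x_1 ≥ 5 gives C(13,3) = 286; x_2 ≥ 7 gives C(11,3) = 165; x_3 ≥ 5 gives C(13,3) = 286; x_4 ≥ 6 gives C(12,3) = 220. Together 957.
Add back pairs where two caps are both exceeded: 20 + 56 + 35 + 20 + 10 + 35 = 176.
By inclusion–exclusion the count is 816 − 957 + 176 = 35.

35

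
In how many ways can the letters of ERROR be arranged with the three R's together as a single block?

6

Treat the 3 copies of R as a single block. The multiset to arrange is then {RRR, E, O}, 3 items in all.
All 3 items are distinct, so there are (3)! = 6 arrangements.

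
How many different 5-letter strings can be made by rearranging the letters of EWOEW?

The 5 letters of EWOEW have repeats: E appearing twice and W appearing twice.
So there are 5! / (2!·2!) = 30 distinguishable arrangements.

30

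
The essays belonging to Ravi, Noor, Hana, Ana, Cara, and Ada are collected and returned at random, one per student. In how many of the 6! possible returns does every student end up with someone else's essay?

265

Let Aᵢ be the assignments in which student i gets their own essay. We want the size of the complement of A₁∪…∪A_6.
By inclusion–exclusion this is Σ_{j=0}^{6} (−1)^j C(6,j)·(6−j)!.
Computing: 720 − 720 + 360 − 120 + 30 − 6 + 1 = 265.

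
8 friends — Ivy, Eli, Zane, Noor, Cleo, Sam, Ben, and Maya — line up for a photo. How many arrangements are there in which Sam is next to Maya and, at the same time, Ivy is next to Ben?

Treat {Sam,Maya} as one block (2 orders) and {Ivy,Ben} as another (2 orders).
That leaves 6 units to arrange: 2 × 2 × 6! = 4 × 720 = 2880.

2880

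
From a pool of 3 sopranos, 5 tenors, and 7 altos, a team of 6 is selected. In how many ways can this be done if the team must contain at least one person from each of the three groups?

Total 6-person selections from all 15: C(15,6) = 5005.
Subtract selections that omit an entire group: no sopranos → C(12,6) = 924; no tenors → C(10,6) = 210; no altos → C(8,6) = 28.
Add back selections omitting two groups (i.e. drawn from a single group): C(3,6) + C(5,6) + C(7,6) = 7.
By inclusion–exclusion: 5005 − 1162 + 7 = 3850.

3850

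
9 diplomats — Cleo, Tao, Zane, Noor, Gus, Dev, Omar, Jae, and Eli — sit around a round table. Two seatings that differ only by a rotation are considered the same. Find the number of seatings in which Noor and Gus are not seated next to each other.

Without the restriction there are (8)! = 40320 seatings.
Seatings with Noor beside Gus: treat them as a block with 2 internal orders, giving 2 × (7)! = 10080.
Subtracting, 40320 − 10080 = 30240.

30240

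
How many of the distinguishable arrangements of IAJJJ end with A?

Fix A in the last position and arrange the remaining 4 letters.
Those 4 letters have J appearing 3 times, giving (4)!/(3!) = 4.

4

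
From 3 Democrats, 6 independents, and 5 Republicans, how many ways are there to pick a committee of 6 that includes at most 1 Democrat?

1848

Split by how many Democrats are chosen (0 through 1).
Sum: C(3,0)·C(11,6) + C(3,1)·C(11,5) = 462 + 1386 = 1848.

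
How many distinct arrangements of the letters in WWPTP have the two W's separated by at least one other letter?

There are 5!/(2!·2!) = 30 arrangements of WWPTP in total.
If the two W's are adjacent, glue them into one block, leaving 4 items to arrange: (4)!/(2!) = 12 ways.
Hence 30 − 12 = 18.

18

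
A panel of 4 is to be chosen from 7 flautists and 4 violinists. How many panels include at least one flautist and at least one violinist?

294

Unrestricted: C(11,4) = 330 ways to pick any 4 of the 11.
Selections missing a whole group: no flautists → C(4,4) = 1; no violinists → C(7,4) = 35.
Both groups omitted at once is impossible, so 330 − 36 = 294.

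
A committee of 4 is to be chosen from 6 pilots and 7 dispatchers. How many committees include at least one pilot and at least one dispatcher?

665

Unrestricted: C(13,4) = 715 ways to pick any 4 of the 13.
Subtract selections that omit an entire group: no pilots → C(7,4) = 35; no dispatchers → C(6,4) = 15.
Both groups omitted at once is impossible, so 715 − 50 = 665.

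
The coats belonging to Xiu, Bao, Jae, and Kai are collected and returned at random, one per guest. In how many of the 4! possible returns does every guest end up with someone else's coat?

Let Aᵢ be the assignments in which guest i gets their own coat. We want the size of the complement of A₁∪…∪A_4.
By inclusion–exclusion this is Σ_{j=0}^{4} (−1)^j C(4,j)·(4−j)!.
Computing: 24 − 24 + 12 − 4 + 1 = 9.

9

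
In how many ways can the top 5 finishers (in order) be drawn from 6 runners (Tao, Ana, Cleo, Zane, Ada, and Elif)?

This is an ordered selection of 5 from 6: P(6,5).
That gives 6 × 5 × 4 × 3 × 2 = 720.

720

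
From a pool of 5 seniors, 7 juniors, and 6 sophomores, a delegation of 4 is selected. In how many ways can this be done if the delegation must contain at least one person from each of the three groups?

1575

With no constraint there are C(18,4) = 3060 possible selections.
Selections missing a whole group: no seniors → C(13,4) = 715; no juniors → C(11,4) = 330; no sophomores → C(12,4) = 495.
Add back selections omitting two groups (i.e. drawn from a single group): C(5,4) + C(7,4) + C(6,4) = 55.
By inclusion–exclusion: 3060 − 1540 + 55 = 1575.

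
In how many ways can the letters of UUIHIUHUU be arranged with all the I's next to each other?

Treat the 2 copies of I as a single block. The multiset to arrange is then {II, H, H, U, U, U, U, U}, 8 items in all.
That gives (8)!/(5!·2!) = 168 arrangements.

168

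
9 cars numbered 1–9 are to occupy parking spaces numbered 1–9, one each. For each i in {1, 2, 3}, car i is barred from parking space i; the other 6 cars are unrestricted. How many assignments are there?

Let Aᵢ (for i ∈ {1, 2, 3}) be the placements that put car i in its forbidden parking space. Any j of these fix j positions, leaving (9−j)! ways to fill the rest, and there are C(3,j) ways to pick which j.
By inclusion–exclusion, the number of valid placements is Σ_{j=0}^{3} (−1)^j C(3,j)·(9−j)!.
Computing: 362880 − 120960 + 15120 − 720 = 256320.

256320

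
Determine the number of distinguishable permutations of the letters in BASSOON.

1260

Letter multiplicities in BASSOON: A×1, B×1, N×1, O×2, S×2.
The number of distinct arrangements is 7!/(2!·2!) = 5040/4 = 1260.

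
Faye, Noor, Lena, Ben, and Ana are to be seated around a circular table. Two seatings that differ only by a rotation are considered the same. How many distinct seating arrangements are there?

24

Around a circle, 5 distinct people have 5!/5 = (4)! = 24 rotationally distinct seatings.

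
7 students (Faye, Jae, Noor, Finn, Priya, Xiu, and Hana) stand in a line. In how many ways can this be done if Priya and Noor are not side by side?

3600

Of the 7! = 5040 arrangements, those with Priya and Noor adjacent number 2 × 6! = 1440 (treat the pair as a block with 2 internal orders).
Complementary counting: 5040 − 1440 = 3600.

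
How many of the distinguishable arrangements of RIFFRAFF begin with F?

420

Fix F in the first position and arrange the remaining 7 letters.
Those 7 letters have F appearing 3 times and R appearing twice, giving (7)!/(3!·2!) = 420.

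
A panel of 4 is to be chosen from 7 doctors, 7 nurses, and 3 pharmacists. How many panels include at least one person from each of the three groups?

1029

With no constraint there are C(17,4) = 2380 possible selections.
Selections missing a whole group: no doctors → C(10,4) = 210; no nurses → C(10,4) = 210; no pharmacists → C(14,4) = 1001.
Add back selections omitting two groups (i.e. drawn from a single group): C(7,4) + C(7,4) + C(3,4) = 70.
By inclusion–exclusion: 2380 − 1421 + 70 = 1029.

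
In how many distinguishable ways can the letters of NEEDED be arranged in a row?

60

The 6 letters of NEEDED have repeats: D appearing twice and E appearing 3 times.
So there are 6! / (3!·2!) = 60 distinguishable arrangements.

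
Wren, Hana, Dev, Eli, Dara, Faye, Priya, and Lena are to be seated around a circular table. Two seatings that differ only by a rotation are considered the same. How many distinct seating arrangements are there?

Around a circle, 8 distinct people have 8!/8 = (7)! = 5040 rotationally distinct seatings.

5040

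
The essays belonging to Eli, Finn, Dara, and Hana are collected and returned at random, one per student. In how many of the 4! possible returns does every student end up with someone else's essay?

Count assignments avoiding every fixed point. For any j of the 4 students fixed to their own essay, the other 4−j can be arranged in (4−j)! ways.
By inclusion–exclusion this is Σ_{j=0}^{4} (−1)^j C(4,j)·(4−j)!.
Computing: 24 − 24 + 12 − 4 + 1 = 9.

9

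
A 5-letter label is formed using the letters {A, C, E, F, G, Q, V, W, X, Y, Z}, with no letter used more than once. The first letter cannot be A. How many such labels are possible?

The first letter has 11−1 = 10 choices (anything except A).
The remaining 4 letters are filled from the other 10 symbols without repetition: 10 × 9 × 8 × 7 = 5040.
Total: 10 × 5040 = 50400.

50400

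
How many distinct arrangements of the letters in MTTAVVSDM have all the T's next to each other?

Treat the 2 copies of T as a single block. The multiset to arrange is then {TT, A, D, M, M, S, V, V}, 8 items in all.
That gives (8)!/(2!·2!) = 10080 arrangements.

10080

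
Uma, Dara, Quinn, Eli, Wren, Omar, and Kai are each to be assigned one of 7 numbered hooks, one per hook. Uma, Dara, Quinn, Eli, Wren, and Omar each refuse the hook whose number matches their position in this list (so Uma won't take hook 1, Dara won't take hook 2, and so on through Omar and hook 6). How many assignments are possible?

Let Aᵢ (for 1 ≤ i ≤ 6) be the placements that put person i in their forbidden hook. Any j of these fix j positions, leaving (7−j)! ways to fill the rest, and there are C(6,j) ways to pick which j.
By inclusion–exclusion, the number of valid placements is Σ_{j=0}^{6} (−1)^j C(6,j)·(7−j)!.
Computing: 5040 − 4320 + 1800 − 480 + 90 − 12 + 1 = 2119.

2119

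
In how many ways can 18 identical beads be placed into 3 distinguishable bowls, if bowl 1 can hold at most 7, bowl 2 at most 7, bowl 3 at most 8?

15

By stars and bars, unrestricted non-negative solutions to x_1+…+x_3 = 18 number C(18+2,2) = 190.
Subtract solutions that violate a single cap (substitute x_i' = x_i − (cap_i+1)): x_1 ≥ 8 gives C(12,2) = 66; x_2 ≥ 8 gives C(12,2) = 66; x_3 ≥ 9 gives C(11,2) = 55. Together 187.
Add back pairs where two caps are both exceeded: 6 + 3 + 3 = 12.
By inclusion–exclusion the count is 190 − 187 + 12 = 15.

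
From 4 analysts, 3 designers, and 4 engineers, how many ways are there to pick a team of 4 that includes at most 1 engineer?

175

Split by how many engineers are chosen (0 through 1).
Sum: C(4,0)·C(7,4) + C(4,1)·C(7,3) = 35 + 140 = 175.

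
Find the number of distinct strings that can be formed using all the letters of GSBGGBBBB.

504

Letter multiplicities in GSBGGBBBB: B×5, G×3, S×1.
So there are 9! / (5!·3!) = 504 distinguishable arrangements.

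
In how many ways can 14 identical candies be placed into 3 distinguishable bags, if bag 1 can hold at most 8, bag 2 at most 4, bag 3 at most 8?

25

Ignoring the caps, the number of non-negative solutions to x_1+…+x_3 = 14 is C(16,2) = 120.
Subtract solutions that violate a single cap (substitute x_i' = x_i − (cap_i+1)): x_1 ≥ 9 gives C(7,2) = 21; x_2 ≥ 5 gives C(11,2) = 55; x_3 ≥ 9 gives C(7,2) = 21. Together 97.
Add back pairs where two caps are both exceeded: 1 + 0 + 1 = 2.
By inclusion–exclusion the count is 120 − 97 + 2 = 25.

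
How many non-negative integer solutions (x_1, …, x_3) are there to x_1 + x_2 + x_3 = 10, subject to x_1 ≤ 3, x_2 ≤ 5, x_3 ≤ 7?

18

Ignoring the caps, the number of non-negative solutions to x_1+…+x_3 = 10 is C(12,2) = 66.
Subtract solutions that violate a single cap (substitute x_i' = x_i − (cap_i+1)): x_1 ≥ 4 gives C(8,2) = 28; x_2 ≥ 6 gives C(6,2) = 15; x_3 ≥ 8 gives C(4,2) = 6. Together 49.
Add back pairs where two caps are both exceeded: 1 + 0 + 0 = 1.
By inclusion–exclusion the count is 66 − 49 + 1 = 18.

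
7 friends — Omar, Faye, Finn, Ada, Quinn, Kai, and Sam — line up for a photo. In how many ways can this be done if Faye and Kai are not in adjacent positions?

There are 7! = 5040 arrangements in all. If Faye and Kai are adjacent, merging them into one block gives 2·(6)! = 1440 arrangements.
So 5040 − 1440 = 3600 arrangements keep them apart.

3600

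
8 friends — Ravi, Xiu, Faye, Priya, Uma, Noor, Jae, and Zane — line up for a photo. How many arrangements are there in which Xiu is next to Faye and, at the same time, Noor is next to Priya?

2880

Treat {Xiu,Faye} as one block (2 orders) and {Noor,Priya} as another (2 orders).
That leaves 6 units to arrange: 2 × 2 × 6! = 4 × 720 = 2880.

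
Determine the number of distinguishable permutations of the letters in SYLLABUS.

10080

SYLLABUS has 8 letters with L appearing twice and S appearing twice.
The number of distinct arrangements is 8!/(2!·2!) = 40320/4 = 10080.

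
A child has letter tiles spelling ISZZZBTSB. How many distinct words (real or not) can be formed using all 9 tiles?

15120

ISZZZBTSB has 9 letters with B appearing twice, S appearing twice, and Z appearing 3 times.
Dividing 9! = 362880 by 3!·2!·2! = 24 for the repeated letters gives 15120.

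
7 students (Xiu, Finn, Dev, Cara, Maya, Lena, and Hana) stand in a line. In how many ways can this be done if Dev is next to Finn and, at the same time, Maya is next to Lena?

Treat {Dev,Finn} as one block (2 orders) and {Maya,Lena} as another (2 orders).
That leaves 5 units to arrange: 2 × 2 × 5! = 4 × 120 = 480.

480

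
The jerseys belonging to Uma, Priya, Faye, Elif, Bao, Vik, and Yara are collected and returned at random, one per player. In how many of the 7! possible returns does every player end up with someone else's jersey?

Let Aᵢ be the assignments in which player i gets their old jersey. We want the size of the complement of A₁∪…∪A_7.
By inclusion–exclusion this is Σ_{j=0}^{7} (−1)^j C(7,j)·(7−j)!.
Computing: 5040 − 5040 + 2520 − 840 + 210 − 42 + 7 − 1 = 1854.

1854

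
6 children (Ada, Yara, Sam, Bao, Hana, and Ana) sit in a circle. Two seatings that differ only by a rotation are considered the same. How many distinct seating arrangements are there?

Seat Ada anywhere (absorbing the rotational symmetry), then permute the other 5: (5)! = 120.

120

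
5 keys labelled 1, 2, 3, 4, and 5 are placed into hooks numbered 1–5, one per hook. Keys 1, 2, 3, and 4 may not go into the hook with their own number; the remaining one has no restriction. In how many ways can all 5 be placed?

53

Let Aᵢ (for 1 ≤ i ≤ 4) be the placements that put key i in its forbidden hook. Any j of these fix j positions, leaving (5−j)! ways to fill the rest, and there are C(4,j) ways to pick which j.
By inclusion–exclusion, the number of valid placements is Σ_{j=0}^{4} (−1)^j C(4,j)·(5−j)!.
Computing: 120 − 96 + 36 − 8 + 1 = 53.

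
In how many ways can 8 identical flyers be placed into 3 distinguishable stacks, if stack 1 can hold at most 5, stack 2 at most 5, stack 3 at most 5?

27

By stars and bars, unrestricted non-negative solutions to x_1+…+x_3 = 8 number C(8+2,2) = 45.
Subtract solutions that violate a single cap (substitute x_i' = x_i − (cap_i+1)): x_1 ≥ 6 gives C(4,2) = 6; x_2 ≥ 6 gives C(4,2) = 6; x_3 ≥ 6 gives C(4,2) = 6. Together 18.
No two caps can be exceeded simultaneously, so the pair terms are all 0.
By inclusion–exclusion the count is 45 − 18 + 0 = 27.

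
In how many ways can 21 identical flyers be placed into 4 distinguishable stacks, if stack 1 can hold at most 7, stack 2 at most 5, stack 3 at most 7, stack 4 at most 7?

Without the upper bounds there are C(24,3) = 2024 ways to split 21 among 4 stacks.
Subtract solutions that violate a single cap (substitute x_i' = x_i − (cap_i+1)): x_1 ≥ 8 gives C(16,3) = 560; x_2 ≥ 6 gives C(18,3) = 816; x_3 ≥ 8 gives C(16,3) = 560; x_4 ≥ 8 gives C(16,3) = 560. Together 2496.
Add back pairs where two caps are both exceeded: 120 + 56 + 56 + 120 + 120 + 56 = 528.
By inclusion–exclusion the count is 2024 − 2496 + 528 = 56.

56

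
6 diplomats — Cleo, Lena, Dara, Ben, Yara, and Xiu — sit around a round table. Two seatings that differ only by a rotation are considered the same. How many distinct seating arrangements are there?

120

Seat Cleo anywhere (absorbing the rotational symmetry), then permute the other 5: (5)! = 120.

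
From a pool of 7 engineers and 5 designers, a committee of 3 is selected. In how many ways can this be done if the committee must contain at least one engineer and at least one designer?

With no constraint there are C(12,3) = 220 possible selections.
Subtract selections that omit an entire group: no engineers → C(5,3) = 10; no designers → C(7,3) = 35.
Both groups omitted at once is impossible, so 220 − 45 = 175.

175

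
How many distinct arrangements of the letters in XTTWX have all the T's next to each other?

Treat the 2 copies of T as a single block. The multiset to arrange is then {TT, W, X, X}, 4 items in all.
That gives (4)!/(2!) = 12 arrangements.

12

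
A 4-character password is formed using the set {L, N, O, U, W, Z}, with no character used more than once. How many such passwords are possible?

360

With no repetition, fill the 4 characters in order: 6 choices, then 5, down to 3.
6 × 5 × 4 × 3 = 360.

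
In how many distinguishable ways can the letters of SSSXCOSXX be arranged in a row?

2520

SSSXCOSXX has 9 letters with S appearing 4 times and X appearing 3 times.
The number of distinct arrangements is 9!/(4!·3!) = 362880/144 = 2520.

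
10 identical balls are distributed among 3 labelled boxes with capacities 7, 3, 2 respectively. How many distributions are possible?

Without the upper bounds there are C(12,2) = 66 ways to split 10 among 3 boxes.
Subtract solutions that violate a single cap (substitute x_i' = x_i − (cap_i+1)): x_1 ≥ 8 gives C(4,2) = 6; x_2 ≥ 4 gives C(8,2) = 28; x_3 ≥ 3 gives C(9,2) = 36. Together 70.
Add back pairs where two caps are both exceeded: 0 + 0 + 10 = 10.
By inclusion–exclusion the count is 66 − 70 + 10 = 6.

6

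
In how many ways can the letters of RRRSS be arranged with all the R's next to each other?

Treat the 3 copies of R as a single block. The multiset to arrange is then {RRR, S, S}, 3 items in all.
That gives (3)!/(2!) = 3 arrangements.

3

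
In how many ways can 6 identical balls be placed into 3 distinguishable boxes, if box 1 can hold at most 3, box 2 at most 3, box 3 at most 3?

By stars and bars, unrestricted non-negative solutions to x_1+…+x_3 = 6 number C(6+2,2) = 28.
Subtract solutions that violate a single cap (substitute x_i' = x_i − (cap_i+1)): x_1 ≥ 4 gives C(4,2) = 6; x_2 ≥ 4 gives C(4,2) = 6; x_3 ≥ 4 gives C(4,2) = 6. Together 18.
No two caps can be exceeded simultaneously, so the pair terms are all 0.
By inclusion–exclusion the count is 28 − 18 + 0 = 10.

10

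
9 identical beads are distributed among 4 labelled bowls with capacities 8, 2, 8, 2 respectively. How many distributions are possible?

By stars and bars, unrestricted non-negative solutions to x_1+…+x_4 = 9 number C(9+3,3) = 220.
Subtract solutions that violate a single cap (substitute x_i' = x_i − (cap_i+1)): x_1 ≥ 9 gives C(3,3) = 1; x_2 ≥ 3 gives C(9,3) = 84; x_3 ≥ 9 gives C(3,3) = 1; x_4 ≥ 3 gives C(9,3) = 84. Together 170.
Add back pairs where two caps are both exceeded: 0 + 0 + 0 + 0 + 20 + 0 = 20.
By inclusion–exclusion the count is 220 − 170 + 20 = 70.

70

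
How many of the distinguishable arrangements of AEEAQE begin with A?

20

With the first slot taken by A, it remains to arrange the other 5 letters (EEAQE).
Those 5 letters have E appearing 3 times, giving (5)!/(3!) = 20.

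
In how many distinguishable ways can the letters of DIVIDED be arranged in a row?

420

DIVIDED has 7 letters with D appearing 3 times and I appearing twice.
So there are 7! / (3!·2!) = 420 distinguishable arrangements.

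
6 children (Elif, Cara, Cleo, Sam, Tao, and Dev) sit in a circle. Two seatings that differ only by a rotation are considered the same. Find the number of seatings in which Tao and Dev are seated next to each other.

48

Glue Tao and Dev into a block (2 internal orders). Seating 5 units around a circle gives (4)! arrangements.
So 2 × (4)! = 2 × 24 = 48.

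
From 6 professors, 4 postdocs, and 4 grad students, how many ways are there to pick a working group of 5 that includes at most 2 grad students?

1812

Split by how many grad students are chosen (0 through 2).
Sum: C(4,0)·C(10,5) + C(4,1)·C(10,4) + C(4,2)·C(10,3) = 252 + 840 + 720 = 1812.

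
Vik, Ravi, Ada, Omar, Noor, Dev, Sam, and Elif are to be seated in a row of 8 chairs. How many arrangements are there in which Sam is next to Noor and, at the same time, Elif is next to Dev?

Treat {Sam,Noor} as one block (2 orders) and {Elif,Dev} as another (2 orders).
That leaves 6 units to arrange: 2 × 2 × 6! = 4 × 720 = 2880.

2880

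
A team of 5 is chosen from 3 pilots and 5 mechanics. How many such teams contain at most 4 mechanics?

Split by how many mechanics are chosen (0 through 4).
Sum: C(5,0)·C(3,5) + C(5,1)·C(3,4) + C(5,2)·C(3,3) + C(5,3)·C(3,2) + C(5,4)·C(3,1) = 0 + 0 + 10 + 30 + 15 = 55.

55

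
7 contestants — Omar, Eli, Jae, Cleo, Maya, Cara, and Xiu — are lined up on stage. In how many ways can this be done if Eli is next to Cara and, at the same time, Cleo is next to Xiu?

480

Treat {Eli,Cara} as one block (2 orders) and {Cleo,Xiu} as another (2 orders).
That leaves 5 units to arrange: 2 × 2 × 5! = 4 × 120 = 480.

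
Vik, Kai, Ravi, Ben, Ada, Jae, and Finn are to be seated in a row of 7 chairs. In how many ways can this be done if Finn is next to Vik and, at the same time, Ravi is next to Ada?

480

Treat {Finn,Vik} as one block (2 orders) and {Ravi,Ada} as another (2 orders).
That leaves 5 units to arrange: 2 × 2 × 5! = 4 × 120 = 480.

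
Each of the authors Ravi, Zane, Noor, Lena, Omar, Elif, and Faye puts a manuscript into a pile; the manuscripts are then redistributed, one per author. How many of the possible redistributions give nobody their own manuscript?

This is the derangement count D_7: permutations of 7 items with no fixed point.
By inclusion–exclusion this is Σ_{j=0}^{7} (−1)^j C(7,j)·(7−j)!.
Computing: 5040 − 5040 + 2520 − 840 + 210 − 42 + 7 − 1 = 1854.

1854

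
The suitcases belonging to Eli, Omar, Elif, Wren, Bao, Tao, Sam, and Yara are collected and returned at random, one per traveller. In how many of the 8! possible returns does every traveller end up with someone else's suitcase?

14833

This is the derangement count D_8: permutations of 8 items with no fixed point.
By inclusion–exclusion this is Σ_{j=0}^{8} (−1)^j C(8,j)·(8−j)!.
Computing: 40320 − 40320 + 20160 − 6720 + 1680 − 336 + 56 − 8 + 1 = 14833.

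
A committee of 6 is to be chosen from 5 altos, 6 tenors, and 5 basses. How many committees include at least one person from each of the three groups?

6875

With no constraint there are C(16,6) = 8008 possible selections.
Selections missing a whole group: no altos → C(11,6) = 462; no tenors → C(10,6) = 210; no basses → C(11,6) = 462.
Add back selections omitting two groups (i.e. drawn from a single group): C(5,6) + C(6,6) + C(5,6) = 1.
By inclusion–exclusion: 8008 − 1134 + 1 = 6875.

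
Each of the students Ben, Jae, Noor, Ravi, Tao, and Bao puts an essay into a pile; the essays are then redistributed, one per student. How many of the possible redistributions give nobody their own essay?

Let Aᵢ be the assignments in which student i gets their own essay. We want the size of the complement of A₁∪…∪A_6.
By inclusion–exclusion this is Σ_{j=0}^{6} (−1)^j C(6,j)·(6−j)!.
Computing: 720 − 720 + 360 − 120 + 30 − 6 + 1 = 265.

265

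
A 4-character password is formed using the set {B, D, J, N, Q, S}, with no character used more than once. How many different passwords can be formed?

360

Choose and order 4 of the 6 symbols: the first character has 6 options, the next 5, then 4, 3.
6 × 5 × 4 × 3 = 360.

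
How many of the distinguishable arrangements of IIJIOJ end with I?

30

With the last slot taken by I, it remains to arrange the other 5 letters (IJIOJ).
Those 5 letters have I appearing twice and J appearing twice, giving (5)!/(2!·2!) = 30.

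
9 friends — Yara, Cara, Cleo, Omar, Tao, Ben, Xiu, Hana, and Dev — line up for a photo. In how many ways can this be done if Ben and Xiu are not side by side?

282240

There are 9! = 362880 arrangements in all. If Ben and Xiu are adjacent, merging them into one block gives 2·(8)! = 80640 arrangements.
So 362880 − 80640 = 282240 arrangements keep them apart.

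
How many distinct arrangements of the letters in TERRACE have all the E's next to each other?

360

Treat the 2 copies of E as a single block. The multiset to arrange is then {EE, A, C, R, R, T}, 6 items in all.
That gives (6)!/(2!) = 360 arrangements.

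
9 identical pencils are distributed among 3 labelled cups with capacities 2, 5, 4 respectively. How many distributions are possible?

Ignoring the caps, the number of non-negative solutions to x_1+…+x_3 = 9 is C(11,2) = 55.
Subtract solutions that violate a single cap (substitute x_i' = x_i − (cap_i+1)): x_1 ≥ 3 gives C(8,2) = 28; x_2 ≥ 6 gives C(5,2) = 10; x_3 ≥ 5 gives C(6,2) = 15. Together 53.
Add back pairs where two caps are both exceeded: 1 + 3 + 0 = 4.
By inclusion–exclusion the count is 55 − 53 + 4 = 6.

6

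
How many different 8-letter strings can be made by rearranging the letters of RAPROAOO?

1680

The 8 letters of RAPROAOO have repeats: A appearing twice, O appearing 3 times, and R appearing twice.
The number of distinct arrangements is 8!/(3!·2!·2!) = 40320/24 = 1680.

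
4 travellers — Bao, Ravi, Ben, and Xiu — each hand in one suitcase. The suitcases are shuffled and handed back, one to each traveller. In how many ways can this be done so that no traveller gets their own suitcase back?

Let Aᵢ be the assignments in which traveller i gets their own suitcase. We want the size of the complement of A₁∪…∪A_4.
By inclusion–exclusion this is Σ_{j=0}^{4} (−1)^j C(4,j)·(4−j)!.
Computing: 24 − 24 + 12 − 4 + 1 = 9.

9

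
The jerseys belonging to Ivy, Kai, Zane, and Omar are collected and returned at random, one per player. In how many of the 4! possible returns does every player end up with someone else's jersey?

Let Aᵢ be the assignments in which player i gets their old jersey. We want the size of the complement of A₁∪…∪A_4.
By inclusion–exclusion this is Σ_{j=0}^{4} (−1)^j C(4,j)·(4−j)!.
Computing: 24 − 24 + 12 − 4 + 1 = 9.

9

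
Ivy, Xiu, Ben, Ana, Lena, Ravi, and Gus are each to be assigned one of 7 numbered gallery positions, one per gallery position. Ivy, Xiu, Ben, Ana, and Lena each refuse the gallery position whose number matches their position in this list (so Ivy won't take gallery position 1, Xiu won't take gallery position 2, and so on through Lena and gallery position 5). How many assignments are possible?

2428

Let Aᵢ (for 1 ≤ i ≤ 5) be the placements that put person i in their forbidden gallery position. Any j of these fix j positions, leaving (7−j)! ways to fill the rest, and there are C(5,j) ways to pick which j.
By inclusion–exclusion, the number of valid placements is Σ_{j=0}^{5} (−1)^j C(5,j)·(7−j)!.
Computing: 5040 − 3600 + 1200 − 240 + 30 − 2 = 2428.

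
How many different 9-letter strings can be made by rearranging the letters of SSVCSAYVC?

15120

The 9 letters of SSVCSAYVC have repeats: C appearing twice, S appearing 3 times, and V appearing twice.
Dividing 9! = 362880 by 3!·2!·2! = 24 for the repeated letters gives 15120.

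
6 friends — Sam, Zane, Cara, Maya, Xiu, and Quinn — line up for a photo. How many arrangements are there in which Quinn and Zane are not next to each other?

480

There are 6! = 720 arrangements in all. If Quinn and Zane are adjacent, merging them into one block gives 2·(5)! = 240 arrangements.
So 720 − 240 = 480 arrangements keep them apart.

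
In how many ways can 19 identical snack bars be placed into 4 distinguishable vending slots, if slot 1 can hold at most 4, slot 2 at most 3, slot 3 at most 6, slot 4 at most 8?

10

Without the upper bounds there are C(22,3) = 1540 ways to split 19 among 4 vending slots.
Subtract solutions that violate a single cap (substitute x_i' = x_i − (cap_i+1)): x_1 ≥ 5 gives C(17,3) = 680; x_2 ≥ 4 gives C(18,3) = 816; x_3 ≥ 7 gives C(15,3) = 455; x_4 ≥ 9 gives C(13,3) = 286. Together 2237.
Add back pairs where two caps are both exceeded: 286 + 120 + 56 + 165 + 84 + 20 = 731.
Subtract triples: 20 + 4 + 0 + 0 = 24.
By inclusion–exclusion the count is 1540 − 2237 + 731 − 24 = 10.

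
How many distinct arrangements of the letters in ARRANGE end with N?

180

With the last slot taken by N, it remains to arrange the other 6 letters (ARRAGE).
Those 6 letters have A appearing twice and R appearing twice, giving (6)!/(2!·2!) = 180.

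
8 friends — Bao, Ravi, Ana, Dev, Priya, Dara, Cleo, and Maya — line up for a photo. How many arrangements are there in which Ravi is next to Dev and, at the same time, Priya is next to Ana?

2880

Treat {Ravi,Dev} as one block (2 orders) and {Priya,Ana} as another (2 orders).
That leaves 6 units to arrange: 2 × 2 × 6! = 4 × 720 = 2880.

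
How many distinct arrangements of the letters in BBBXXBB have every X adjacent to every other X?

Treat the 2 copies of X as a single block. The multiset to arrange is then {XX, B, B, B, B, B}, 6 items in all.
That gives (6)!/(5!) = 6 arrangements.

6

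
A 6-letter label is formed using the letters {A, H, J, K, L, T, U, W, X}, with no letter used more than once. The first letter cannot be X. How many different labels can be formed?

53760

The first letter has 9−1 = 8 choices (anything except X).
The remaining 5 letters are filled from the other 8 symbols without repetition: 8 × 7 × 6 × 5 × 4 = 6720.
Total: 8 × 6720 = 53760.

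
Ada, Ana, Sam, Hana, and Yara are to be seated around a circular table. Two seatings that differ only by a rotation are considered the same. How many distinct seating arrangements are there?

24

Seat Ada anywhere (absorbing the rotational symmetry), then permute the other 4: (4)! = 24.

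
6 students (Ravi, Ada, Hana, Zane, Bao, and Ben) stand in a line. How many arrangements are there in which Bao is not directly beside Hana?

There are 6! = 720 arrangements in all. If Bao and Hana are adjacent, merging them into one block gives 2·(5)! = 240 arrangements.
So 720 − 240 = 480 arrangements keep them apart.

480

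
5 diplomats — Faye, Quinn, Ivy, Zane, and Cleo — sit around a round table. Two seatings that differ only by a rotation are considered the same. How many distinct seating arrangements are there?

24

Around a circle, 5 distinct people have 5!/5 = (4)! = 24 rotationally distinct seatings.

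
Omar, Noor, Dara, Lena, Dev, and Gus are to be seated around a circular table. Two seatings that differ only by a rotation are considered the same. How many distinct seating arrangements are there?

Around a circle, 6 distinct people have 6!/6 = (5)! = 120 rotationally distinct seatings.

120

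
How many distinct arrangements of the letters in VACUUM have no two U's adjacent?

There are 6!/(2!) = 360 arrangements of VACUUM in total.
If the two U's are adjacent, glue them into one block, leaving 5 items to arrange: (5)! = 120 ways.
Hence 360 − 120 = 240.

240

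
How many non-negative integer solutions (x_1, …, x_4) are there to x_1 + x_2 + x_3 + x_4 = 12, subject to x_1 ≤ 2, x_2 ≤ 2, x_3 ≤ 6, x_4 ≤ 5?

18

By stars and bars, unrestricted non-negative solutions to x_1+…+x_4 = 12 number C(12+3,3) = 455.
Subtract solutions that violate a single cap (substitute x_i' = x_i − (cap_i+1)): x_1 ≥ 3 gives C(12,3) = 220; x_2 ≥ 3 gives C(12,3) = 220; x_3 ≥ 7 gives C(8,3) = 56; x_4 ≥ 6 gives C(9,3) = 84. Together 580.
Add back pairs where two caps are both exceeded: 84 + 10 + 20 + 10 + 20 + 0 = 144.
Subtract triples: 0 + 1 + 0 + 0 = 1.
By inclusion–exclusion the count is 455 − 580 + 144 − 1 = 18.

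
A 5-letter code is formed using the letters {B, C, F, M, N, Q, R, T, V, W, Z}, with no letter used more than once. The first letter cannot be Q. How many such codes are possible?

The first letter has 11−1 = 10 choices (anything except Q).
The remaining 4 letters are filled from the other 10 symbols without repetition: 10 × 9 × 8 × 7 = 5040.
Total: 10 × 5040 = 50400.

50400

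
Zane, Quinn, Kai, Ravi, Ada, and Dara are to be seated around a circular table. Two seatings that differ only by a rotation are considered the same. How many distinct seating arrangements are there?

Fix one person's seat to break rotational symmetry; the remaining 5 people can be arranged in (5)! = 120 ways.

120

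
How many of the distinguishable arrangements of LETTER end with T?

Fix T in the last position and arrange the remaining 5 letters.
Those 5 letters have E appearing twice, giving (5)!/(2!) = 60.

60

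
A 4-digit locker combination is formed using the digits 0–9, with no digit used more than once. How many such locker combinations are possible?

With no repetition, fill the 4 digits in order: 10 choices, then 9, down to 7.
That product is 10 × 9 × 8 × 7 = 5040.

5040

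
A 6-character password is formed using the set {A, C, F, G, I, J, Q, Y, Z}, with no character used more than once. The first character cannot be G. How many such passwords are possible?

The first character has 9−1 = 8 choices (anything except G).
The remaining 5 characters are filled from the other 8 symbols without repetition: 8 × 7 × 6 × 5 × 4 = 6720.
Total: 8 × 6720 = 53760.

53760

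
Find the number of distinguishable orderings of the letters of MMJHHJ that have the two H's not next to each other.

60

Total arrangements of MMJHHJ: 6!/(2!·2!·2!) = 90.
If the two H's are adjacent, glue them into one block, leaving 5 items to arrange: (5)!/(2!·2!) = 30 ways.
Subtracting, 90 − 30 = 60 arrangements keep the H's apart.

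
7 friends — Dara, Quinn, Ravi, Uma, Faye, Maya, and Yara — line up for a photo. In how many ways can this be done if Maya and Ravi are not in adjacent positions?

Of the 7! = 5040 arrangements, those with Maya and Ravi adjacent number 2 × 6! = 1440 (treat the pair as a block with 2 internal orders).
So 5040 − 1440 = 3600 arrangements keep them apart.

3600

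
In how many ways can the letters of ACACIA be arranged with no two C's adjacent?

40

There are 6!/(3!·2!) = 60 arrangements of ACACIA in total.
If the two C's are adjacent, glue them into one block, leaving 5 items to arrange: (5)!/(3!) = 20 ways.
Subtracting, 60 − 20 = 40 arrangements keep the C's apart.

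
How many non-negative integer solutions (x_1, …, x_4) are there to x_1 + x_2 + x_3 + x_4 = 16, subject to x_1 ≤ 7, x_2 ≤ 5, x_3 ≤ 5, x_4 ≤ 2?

19

Ignoring the caps, the number of non-negative solutions to x_1+…+x_4 = 16 is C(19,3) = 969.
Subtract solutions that violate a single cap (substitute x_i' = x_i − (cap_i+1)): x_1 ≥ 8 gives C(11,3) = 165; x_2 ≥ 6 gives C(13,3) = 286; x_3 ≥ 6 gives C(13,3) = 286; x_4 ≥ 3 gives C(16,3) = 560. Together 1297.
Add back pairs where two caps are both exceeded: 10 + 10 + 56 + 35 + 120 + 120 = 351.
Subtract triples: 0 + 0 + 0 + 4 = 4.
By inclusion–exclusion the count is 969 − 1297 + 351 − 4 = 19.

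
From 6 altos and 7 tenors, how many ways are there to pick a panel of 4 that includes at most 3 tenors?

Split by how many tenors are chosen (0 through 3).
Sum: C(7,0)·C(6,4) + C(7,1)·C(6,3) + C(7,2)·C(6,2) + C(7,3)·C(6,1) = 15 + 140 + 315 + 210 = 680.

680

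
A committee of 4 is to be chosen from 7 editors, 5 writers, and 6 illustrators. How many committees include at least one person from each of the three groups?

1575

Total 4-person selections from all 18: C(18,4) = 3060.
Selections missing a whole group: no editors → C(11,4) = 330; no writers → C(13,4) = 715; no illustrators → C(12,4) = 495.
Add back selections omitting two groups (i.e. drawn from a single group): C(7,4) + C(5,4) + C(6,4) = 55.
By inclusion–exclusion: 3060 − 1540 + 55 = 1575.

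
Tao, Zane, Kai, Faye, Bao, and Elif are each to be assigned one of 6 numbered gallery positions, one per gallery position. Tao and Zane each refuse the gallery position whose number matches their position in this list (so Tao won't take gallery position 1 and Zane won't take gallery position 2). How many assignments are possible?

Let Aᵢ (for i ∈ {1, 2}) be the placements that put person i in their forbidden gallery position. Any j of these fix j positions, leaving (6−j)! ways to fill the rest, and there are C(2,j) ways to pick which j.
By inclusion–exclusion, the number of valid placements is Σ_{j=0}^{2} (−1)^j C(2,j)·(6−j)!.
Computing: 720 − 240 + 24 = 504.

504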